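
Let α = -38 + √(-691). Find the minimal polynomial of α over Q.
m_α(x) = x^2 + 76x + 2135

From α + 38 = √(-691), squaring gives (α + 38)^2 = -691, i.e. α^2 + 76α + 1444 = -691, so α^2 + 76α + 2135 = 0. The discriminant of x^2 + 76x + 2135 is (76)^2 - 4·(2135) = 5776 - 8540 = -2764, and 4·(-691) is not a perfect square in Q since -691 is squarefree and ≠ 1. Hence x^2 + 76x + 2135 is irreducible over Q and is the minimal polynomial of α.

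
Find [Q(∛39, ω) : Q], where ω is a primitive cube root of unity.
[Q(∛39, ω) : Q] = 6

[Q(∛39):Q] = 3 (min poly x^3 - 39, irreducible since 39 is not a perfect cube). [Q(ω):Q] = 2 (min poly x^2 + x + 1). Since Q(∛39) ⊂ R and ω ∉ R, we have ω ∉ Q(∛39), so x^2 + x + 1 remains irreducible over Q(∛39) and [Q(∛39, ω) : Q(∛39)] = 2. By the tower law, [Q(∛39, ω) : Q] = 3 · 2 = 6. (In fact Q(∛39, ω) is the splitting field of x^3 - 39 over Q.)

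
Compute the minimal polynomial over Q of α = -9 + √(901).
m_α(x) = x^2 + 18x - 820

From α + 9 = √(901), squaring gives (α + 9)^2 = 901, i.e. α^2 + 18α + 81 = 901, so α^2 + 18α - 820 = 0. The discriminant of x^2 + 18x - 820 is (18)^2 - 4·(-820) = 324 + 3280 = 3604, and 4·(901) is not a perfect square in Q since 901 is squarefree and ≠ 1. Hence x^2 + 18x - 820 is irreducible over Q and is the minimal polynomial of α.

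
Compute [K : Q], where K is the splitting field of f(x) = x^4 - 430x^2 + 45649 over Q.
[K : Q] = 4

Solving the quadratic in x^2: x^2 = (430 ± √(430^2 - 4·45649))/2 = (430 ± √2304)/2 = (430 ± 48)/2, giving x^2 = 191 or x^2 = 239. So f(x) = (x^2 - 191)(x^2 - 239) and the roots of f are ±√191, ±√239. Hence the splitting field is K = Q(√191, √239). Since 191 and 239 are distinct squarefree integers > 1, their product 45649 is not a perfect square, so √239 ∉ Q(√191). By the tower law [K:Q] = [Q(√191,√239):Q(√191)] · [Q(√191):Q] = 2 · 2 = 4.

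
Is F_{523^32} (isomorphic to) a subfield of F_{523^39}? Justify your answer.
No: F_{523^32} is not a subfield of F_{523^39}

F_{p^m} embeds in F_{p^n} iff m | n. Here 32 ∤ 39 (since 39 = 1·32 + 7 with remainder 7 ≠ 0), so F_{523^32} is not a subfield of F_{523^39}. Equivalently: if it were, the tower law would give 32 = [F_{523^32}:F_523] dividing [F_{523^39}:F_523] = 39, contradiction.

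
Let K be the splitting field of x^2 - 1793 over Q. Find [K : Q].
[K : Q] = 2

f(x) = x^2 - 1793 factors as (x - √1793)(x + √1793). The splitting field is K = Q(√1793). Since 1793 is squarefree and > 1, it is not a perfect square, so x^2 - 1793 is irreducible over Q and [Q(√1793) : Q] = 2. Hence [K : Q] = 2.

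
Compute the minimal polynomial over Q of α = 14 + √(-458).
m_α(x) = x^2 - 28x + 654

From α - 14 = √(-458), squaring gives (α - 14)^2 = -458, i.e. α^2 - 28α + 196 = -458, so α^2 - 28α + 654 = 0. The discriminant of x^2 - 28x + 654 is (-28)^2 - 4·(654) = 784 - 2616 = -1832, and 4·(-458) is not a perfect square in Q since -458 is squarefree and ≠ 1. Hence x^2 - 28x + 654 is irreducible over Q and is the minimal polynomial of α.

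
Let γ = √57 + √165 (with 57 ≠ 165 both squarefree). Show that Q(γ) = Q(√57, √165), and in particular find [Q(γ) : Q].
[Q(γ) : Q] = 4 (equivalently, Q(γ) = Q(√57, √165))

Obviously Q(γ) ⊆ Q(√57, √165), and [Q(√57, √165):Q] = 4 (since 57, 165 are distinct squarefree integers > 1 with 9405 not a perfect square). To show equality we compute the minimal polynomial of γ. From γ = √57 + √165: γ^2 = 57 + 2√(9405) + 165 = 222 + 2√(9405), so γ^2 - 222 = 2√(9405); squaring, (γ^2 - 222)^2 = 4·9405, i.e. γ^4 - 444γ^2 + 49284 - 37620 = 0, i.e. γ^4 - 444γ^2 + 11664 = 0. So γ is a root of x^4 - 444x^2 + 11664. This polynomial is irreducible over Q: it has no rational root (each ±√57 ± √165 is irrational), and any factorization into two quadratics over Q would force √(9405) ∈ Q (pairing opposite roots) or √57, √165 ∈ Q (other pairings), all impossible. Hence [Q(γ):Q] = 4 = [Q(√57, √165):Q], so Q(γ) = Q(√57, √165).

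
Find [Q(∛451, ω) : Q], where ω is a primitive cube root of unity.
[Q(∛451, ω) : Q] = 6

[Q(∛451):Q] = 3 (min poly x^3 - 451, irreducible since 451 is not a perfect cube). [Q(ω):Q] = 2 (min poly x^2 + x + 1). Since Q(∛451) ⊂ R and ω ∉ R, we have ω ∉ Q(∛451), so x^2 + x + 1 remains irreducible over Q(∛451) and [Q(∛451, ω) : Q(∛451)] = 2. By the tower law, [Q(∛451, ω) : Q] = 3 · 2 = 6. (In fact Q(∛451, ω) is the splitting field of x^3 - 451 over Q.)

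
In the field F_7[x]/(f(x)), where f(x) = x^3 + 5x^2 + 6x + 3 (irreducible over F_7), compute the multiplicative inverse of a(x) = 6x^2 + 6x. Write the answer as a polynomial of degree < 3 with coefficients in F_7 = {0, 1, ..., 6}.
a(x)^(-1) ≡ 4x^2 (mod f(x))

Since f is irreducible over F_7, F_7[x]/(f) is a field and a(x) ≠ 0 has an inverse. Apply the extended Euclidean algorithm to f(x) and a(x) in F_7[x]: f(x) = (6x + 3)·a(x) + (2x + 3);  a(x) = (3x + 2)·(2x + 3) + (1). The last nonzero remainder is the constant 1 = gcd(f, a) in F_7. Back-substituting through the division chain expresses 1 = s(x)·a(x) + t(x)·f(x) with s(x) ≡ 4x^2 (mod f), so a(x)^(-1) ≡ s(x) = 4x^2 (mod f). Check: (6x^2 + 6x)·(4x^2) = 3x^4 + 3x^3 ≡ 1 (mod x^3 + 5x^2 + 6x + 3).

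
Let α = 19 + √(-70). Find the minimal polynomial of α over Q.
m_α(x) = x^2 - 38x + 431

From α - 19 = √(-70), squaring gives (α - 19)^2 = -70, i.e. α^2 - 38α + 361 = -70, so α^2 - 38α + 431 = 0. The discriminant of x^2 - 38x + 431 is (-38)^2 - 4·(431) = 1444 - 1724 = -280, and 4·(-70) is not a perfect square in Q since -70 is squarefree and ≠ 1. Hence x^2 - 38x + 431 is irreducible over Q and is the minimal polynomial of α.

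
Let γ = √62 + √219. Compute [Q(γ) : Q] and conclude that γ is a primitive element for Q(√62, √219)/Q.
[Q(γ) : Q] = 4 (equivalently, Q(γ) = Q(√62, √219))

Obviously Q(γ) ⊆ Q(√62, √219), and [Q(√62, √219):Q] = 4 (since 62, 219 are distinct squarefree integers > 1 with 13578 not a perfect square). To show equality we compute the minimal polynomial of γ. From γ = √62 + √219: γ^2 = 62 + 2√(13578) + 219 = 281 + 2√(13578), so γ^2 - 281 = 2√(13578); squaring, (γ^2 - 281)^2 = 4·13578, i.e. γ^4 - 562γ^2 + 78961 - 54312 = 0, i.e. γ^4 - 562γ^2 + 24649 = 0. So γ is a root of x^4 - 562x^2 + 24649. This polynomial is irreducible over Q: it has no rational root (each ±√62 ± √219 is irrational), and any factorization into two quadratics over Q would force √(13578) ∈ Q (pairing opposite roots) or √62, √219 ∈ Q (other pairings), all impossible. Hence [Q(γ):Q] = 4 = [Q(√62, √219):Q], so Q(γ) = Q(√62, √219).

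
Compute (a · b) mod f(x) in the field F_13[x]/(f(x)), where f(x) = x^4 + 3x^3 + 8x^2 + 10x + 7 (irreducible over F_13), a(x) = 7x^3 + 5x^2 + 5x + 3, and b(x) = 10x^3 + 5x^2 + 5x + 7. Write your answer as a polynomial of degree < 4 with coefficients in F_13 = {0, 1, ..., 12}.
a · b ≡ 4x^3 + 5x^2 + 11x (mod f(x))

Multiply in F_13[x]: a(x)·b(x) = (7x^3 + 5x^2 + 5x + 3)·(10x^3 + 5x^2 + 5x + 7) = 5x^6 + 7x^5 + 6x^4 + 12x^3 + 10x^2 + 11x + 8. This has degree ≥ 4, so divide by f(x) over F_13: 5x^6 + 7x^5 + 6x^4 + 12x^3 + 10x^2 + 11x + 8 = (5x^2 + 5x + 3)·(x^4 + 3x^3 + 8x^2 + 10x + 7) + (4x^3 + 5x^2 + 11x). Hence a·b ≡ 4x^3 + 5x^2 + 11x (mod f). (F_13[x]/(f) is a field with 13^4 = 28561 elements since f is irreducible of degree 4.)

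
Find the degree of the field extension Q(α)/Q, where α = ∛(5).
[Q(α):Q] = 3

The minimal polynomial of α is x^3 - 5, irreducible over Q since 5 is not a perfect cube (so x^3 - 5 has no rational root). Hence [Q(α):Q] = deg(m_α) = 3.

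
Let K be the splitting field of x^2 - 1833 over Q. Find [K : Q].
[K : Q] = 2

f(x) = x^2 - 1833 factors as (x - √1833)(x + √1833). The splitting field is K = Q(√1833). Since 1833 is squarefree and > 1, it is not a perfect square, so x^2 - 1833 is irreducible over Q and [Q(√1833) : Q] = 2. Hence [K : Q] = 2.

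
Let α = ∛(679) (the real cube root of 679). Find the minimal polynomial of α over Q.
m_α(x) = x^3 - 679

α satisfies α^3 = 679, so x^3 - 679 annihilates α. By the rational root test, a rational root p/q (in lowest terms) of x^3 - 679 would satisfy p^3 = 679 q^3, forcing q = 1 and p^3 = 679; but 679 is not a perfect cube, contradiction. A monic cubic over Q with no rational root is irreducible (any nontrivial factorization would include a linear factor). Hence x^3 - 679 is the minimal polynomial of α, and in particular [Q(α):Q] = 3.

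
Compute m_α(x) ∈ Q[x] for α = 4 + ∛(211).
m_α(x) = x^3 - 12x^2 + 48x - 275

Set β = α - 4 = ∛(211), so β^3 = 211. Then (α - 4)^3 - 211 = 0, i.e. α is a root of g(x) = (x - 4)^3 - 211 = x^3 - 12x^2 + 48x - 275. Since g(x) = h(x - 4) where h(x) = x^3 - 211, and h is irreducible over Q (because 211 is not a perfect cube, so h has no rational root, and a monic cubic with no rational root is irreducible), g is also irreducible (irreducibility is preserved under the substitution x → x - 4). Hence m_α(x) = x^3 - 12x^2 + 48x - 275.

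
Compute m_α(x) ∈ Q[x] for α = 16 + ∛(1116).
m_α(x) = x^3 - 48x^2 + 768x - 5212

Set β = α - 16 = ∛(1116), so β^3 = 1116. Then (α - 16)^3 - 1116 = 0, i.e. α is a root of g(x) = (x - 16)^3 - 1116 = x^3 - 48x^2 + 768x - 5212. Since g(x) = h(x - 16) where h(x) = x^3 - 1116, and h is irreducible over Q (because 1116 is not a perfect cube, so h has no rational root, and a monic cubic with no rational root is irreducible), g is also irreducible (irreducibility is preserved under the substitution x → x - 16). Hence m_α(x) = x^3 - 48x^2 + 768x - 5212.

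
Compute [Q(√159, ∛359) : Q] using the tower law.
[Q(√159, ∛359) : Q] = 6

Let L = Q(√159, ∛359). Since Q(√159) ⊂ L and [Q(√159):Q] = 2, the tower law gives 2 | [L:Q]. Likewise Q(∛359) ⊂ L with [Q(∛359):Q] = 3 (because 359 is not a perfect cube), so 3 | [L:Q]. As gcd(2,3) = 1, [L:Q] is divisible by 6. Conversely L is generated over Q by √159 and ∛359, so [L:Q] ≤ 2·3 = 6. Therefore [Q(√159, ∛359) : Q] = 6.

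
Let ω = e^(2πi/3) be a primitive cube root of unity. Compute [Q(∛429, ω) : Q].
[Q(∛429, ω) : Q] = 6

[Q(∛429):Q] = 3 (min poly x^3 - 429, irreducible since 429 is not a perfect cube). [Q(ω):Q] = 2 (min poly x^2 + x + 1). Since Q(∛429) ⊂ R and ω ∉ R, we have ω ∉ Q(∛429), so x^2 + x + 1 remains irreducible over Q(∛429) and [Q(∛429, ω) : Q(∛429)] = 2. By the tower law, [Q(∛429, ω) : Q] = 3 · 2 = 6. (In fact Q(∛429, ω) is the splitting field of x^3 - 429 over Q.)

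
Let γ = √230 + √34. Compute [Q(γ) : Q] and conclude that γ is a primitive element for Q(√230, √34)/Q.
[Q(γ) : Q] = 4 (equivalently, Q(γ) = Q(√230, √34))

Obviously Q(γ) ⊆ Q(√230, √34), and [Q(√230, √34):Q] = 4 (since 230, 34 are distinct squarefree integers > 1 with 7820 not a perfect square). To show equality we compute the minimal polynomial of γ. From γ = √230 + √34: γ^2 = 230 + 2√(7820) + 34 = 264 + 2√(7820), so γ^2 - 264 = 2√(7820); squaring, (γ^2 - 264)^2 = 4·7820, i.e. γ^4 - 528γ^2 + 69696 - 31280 = 0, i.e. γ^4 - 528γ^2 + 38416 = 0. So γ is a root of x^4 - 528x^2 + 38416. This polynomial is irreducible over Q: it has no rational root (each ±√230 ± √34 is irrational), and any factorization into two quadratics over Q would force √(7820) ∈ Q (pairing opposite roots) or √230, √34 ∈ Q (other pairings), all impossible. Hence [Q(γ):Q] = 4 = [Q(√230, √34):Q], so Q(γ) = Q(√230, √34).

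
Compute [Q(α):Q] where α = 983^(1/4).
[Q(α):Q] = 4

α is a root of x^4 - 983. By Eisenstein's criterion at the prime p = 983 (which divides the constant term 983 but p^2 = 966289 does not, since 983 is squarefree), x^4 - 983 is irreducible over Q. Hence [Q(α):Q] = 4.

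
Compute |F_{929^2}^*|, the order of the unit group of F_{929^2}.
|F_{929^2}^*| = 863040

F_{929^2} has 929^2 = 863041 elements; its multiplicative group consists of all nonzero elements, so |F_{929^2}^*| = 863041 - 1 = 863040. (It is cyclic since any finite subgroup of the multiplicative group of a field is cyclic.)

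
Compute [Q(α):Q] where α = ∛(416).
[Q(α):Q] = 3

The minimal polynomial of α is x^3 - 416, irreducible over Q since 416 is not a perfect cube (so x^3 - 416 has no rational root). Hence [Q(α):Q] = deg(m_α) = 3.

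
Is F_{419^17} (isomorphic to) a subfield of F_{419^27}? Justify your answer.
No: F_{419^17} is not a subfield of F_{419^27}

F_{p^m} embeds in F_{p^n} iff m | n. Here 17 ∤ 27 (since 27 = 1·17 + 10 with remainder 10 ≠ 0), so F_{419^17} is not a subfield of F_{419^27}. Equivalently: if it were, the tower law would give 17 = [F_{419^17}:F_419] dividing [F_{419^27}:F_419] = 27, contradiction.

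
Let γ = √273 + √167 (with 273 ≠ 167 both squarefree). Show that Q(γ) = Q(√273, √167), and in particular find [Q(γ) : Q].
[Q(γ) : Q] = 4 (equivalently, Q(γ) = Q(√273, √167))

Obviously Q(γ) ⊆ Q(√273, √167), and [Q(√273, √167):Q] = 4 (since 273, 167 are distinct squarefree integers > 1 with 45591 not a perfect square). To show equality we compute the minimal polynomial of γ. From γ = √273 + √167: γ^2 = 273 + 2√(45591) + 167 = 440 + 2√(45591), so γ^2 - 440 = 2√(45591); squaring, (γ^2 - 440)^2 = 4·45591, i.e. γ^4 - 880γ^2 + 193600 - 182364 = 0, i.e. γ^4 - 880γ^2 + 11236 = 0. So γ is a root of x^4 - 880x^2 + 11236. This polynomial is irreducible over Q: it has no rational root (each ±√273 ± √167 is irrational), and any factorization into two quadratics over Q would force √(45591) ∈ Q (pairing opposite roots) or √273, √167 ∈ Q (other pairings), all impossible. Hence [Q(γ):Q] = 4 = [Q(√273, √167):Q], so Q(γ) = Q(√273, √167).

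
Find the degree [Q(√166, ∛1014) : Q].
[Q(√166, ∛1014) : Q] = 6

Let L = Q(√166, ∛1014). Since Q(√166) ⊂ L and [Q(√166):Q] = 2, the tower law gives 2 | [L:Q]. Likewise Q(∛1014) ⊂ L with [Q(∛1014):Q] = 3 (because 1014 is not a perfect cube), so 3 | [L:Q]. As gcd(2,3) = 1, [L:Q] is divisible by 6. Conversely L is generated over Q by √166 and ∛1014, so [L:Q] ≤ 2·3 = 6. Therefore [Q(√166, ∛1014) : Q] = 6.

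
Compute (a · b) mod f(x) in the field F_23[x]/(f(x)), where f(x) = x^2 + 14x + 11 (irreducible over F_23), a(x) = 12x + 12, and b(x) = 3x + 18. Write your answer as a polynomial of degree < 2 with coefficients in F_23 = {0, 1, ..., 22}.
a · b ≡ x + 4 (mod f(x))

Multiply in F_23[x]: a(x)·b(x) = (12x + 12)·(3x + 18) = 13x^2 + 22x + 9. This has degree ≥ 2, so divide by f(x) over F_23: 13x^2 + 22x + 9 = (13)·(x^2 + 14x + 11) + (x + 4). Hence a·b ≡ x + 4 (mod f). (F_23[x]/(f) is a field with 23^2 = 529 elements since f is irreducible of degree 2.)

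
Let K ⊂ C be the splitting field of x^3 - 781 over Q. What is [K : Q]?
[K : Q] = 6

The roots of x^3 - 781 are ∛781, ω∛781, ω^2∛781 where ω = e^(2πi/3) is a primitive cube root of unity, so K = Q(∛781, ω). Now [Q(∛781):Q] = 3 (since 781 is not a perfect cube, x^3 - 781 is irreducible) and [Q(ω):Q] = 2. Both 2 and 3 divide [K:Q], and [K:Q] ≤ 3·2 = 6, so [K:Q] = 6. (Equivalently: Q(∛781) ⊂ R but ω ∉ R, so [K : Q(∛781)] = 2.)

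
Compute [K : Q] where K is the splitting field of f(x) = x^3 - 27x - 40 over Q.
[K : Q] = 6

By the rational root test, any rational root of the monic integer polynomial f(x) = x^3 - 27x - 40 must be an integer dividing the constant term -40, i.e. one of ±{1, 2, 4, 5, 8, 10, 20, 40}. Evaluating: f(1) = -66, f(-1) = -14, f(2) = -86, f(-2) = 6, f(4) = -84, f(-4) = 4, f(5) = -50, f(-5) = -30, f(8) = 256, f(-8) = -336, f(10) = 690, f(-10) = -770, f(20) = 7420, f(-20) = -7500, f(40) = 62880, f(-40) = -62960; none is 0, so f has no rational root and is therefore irreducible over Q (a cubic with no linear factor over a field is irreducible). For an irreducible cubic, the Galois group is A_3 or S_3 according as the discriminant disc(f) = -4a^3 - 27b^2 = -4·(-27)^3 - 27·(-40)^2 = 35532 is or is not a square in Q. Here disc(f) = 35532 is not a perfect square in Q, so the Galois group of f over Q is not contained in A_3 and must be all of S_3. The splitting field has degree |S_3| = 6 over Q, so [K : Q] = 6.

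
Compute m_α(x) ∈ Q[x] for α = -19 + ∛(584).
m_α(x) = x^3 + 57x^2 + 1083x + 6275

Set β = α + 19 = ∛(584), so β^3 = 584. Then (α + 19)^3 - 584 = 0, i.e. α is a root of g(x) = (x + 19)^3 - 584 = x^3 + 57x^2 + 1083x + 6275. Since g(x) = h(x + 19) where h(x) = x^3 - 584, and h is irreducible over Q (because 584 is not a perfect cube, so h has no rational root, and a monic cubic with no rational root is irreducible), g is also irreducible (irreducibility is preserved under the substitution x → x + 19). Hence m_α(x) = x^3 + 57x^2 + 1083x + 6275.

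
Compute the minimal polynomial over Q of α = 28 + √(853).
m_α(x) = x^2 - 56x - 69

From α - 28 = √(853), squaring gives (α - 28)^2 = 853, i.e. α^2 - 56α + 784 = 853, so α^2 - 56α - 69 = 0. The discriminant of x^2 - 56x - 69 is (-56)^2 - 4·(-69) = 3136 + 276 = 3412, and 4·(853) is not a perfect square in Q since 853 is squarefree and ≠ 1. Hence x^2 - 56x - 69 is irreducible over Q and is the minimal polynomial of α.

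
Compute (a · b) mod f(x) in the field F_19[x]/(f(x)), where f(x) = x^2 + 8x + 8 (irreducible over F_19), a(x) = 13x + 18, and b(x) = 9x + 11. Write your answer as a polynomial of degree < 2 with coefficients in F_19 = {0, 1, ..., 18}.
a · b ≡ 15x + 3 (mod f(x))

Multiply in F_19[x]: a(x)·b(x) = (13x + 18)·(9x + 11) = 3x^2 + x + 8. This has degree ≥ 2, so divide by f(x) over F_19: 3x^2 + x + 8 = (3)·(x^2 + 8x + 8) + (15x + 3). Hence a·b ≡ 15x + 3 (mod f). (F_19[x]/(f) is a field with 19^2 = 361 elements since f is irreducible of degree 2.)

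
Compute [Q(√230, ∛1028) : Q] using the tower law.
[Q(√230, ∛1028) : Q] = 6

Let L = Q(√230, ∛1028). Since Q(√230) ⊂ L and [Q(√230):Q] = 2, the tower law gives 2 | [L:Q]. Likewise Q(∛1028) ⊂ L with [Q(∛1028):Q] = 3 (because 1028 is not a perfect cube), so 3 | [L:Q]. As gcd(2,3) = 1, [L:Q] is divisible by 6. Conversely L is generated over Q by √230 and ∛1028, so [L:Q] ≤ 2·3 = 6. Therefore [Q(√230, ∛1028) : Q] = 6.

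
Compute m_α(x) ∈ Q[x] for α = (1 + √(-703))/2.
m_α(x) = x^2 - x + 176

From 2α - 1 = √(-703), squaring gives (2α - 1)^2 = -703, i.e. 4α^2 - 4α + 1 = -703, so α^2 - α + (1 + 703)/4 = 0. Since -703 ≡ 1 (mod 4), (1 + 703)/4 = 176 ∈ Z. The polynomial x^2 - x + 176 has discriminant 1 - 4·(176) = -703, which is not a perfect square in Q (d = -703 is squarefree and ≠ 1), so x^2 - x + 176 is irreducible over Q. It is the minimal polynomial of α.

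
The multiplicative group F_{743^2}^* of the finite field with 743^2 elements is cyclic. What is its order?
|F_{743^2}^*| = 552048

F_{743^2} has 743^2 = 552049 elements; its multiplicative group consists of all nonzero elements, so |F_{743^2}^*| = 552049 - 1 = 552048. (It is cyclic since any finite subgroup of the multiplicative group of a field is cyclic.)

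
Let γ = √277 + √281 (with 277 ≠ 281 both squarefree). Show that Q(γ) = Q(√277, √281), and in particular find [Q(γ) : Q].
[Q(γ) : Q] = 4 (equivalently, Q(γ) = Q(√277, √281))

Obviously Q(γ) ⊆ Q(√277, √281), and [Q(√277, √281):Q] = 4 (since 277, 281 are distinct squarefree integers > 1 with 77837 not a perfect square). To show equality we compute the minimal polynomial of γ. From γ = √277 + √281: γ^2 = 277 + 2√(77837) + 281 = 558 + 2√(77837), so γ^2 - 558 = 2√(77837); squaring, (γ^2 - 558)^2 = 4·77837, i.e. γ^4 - 1116γ^2 + 311364 - 311348 = 0, i.e. γ^4 - 1116γ^2 + 16 = 0. So γ is a root of x^4 - 1116x^2 + 16. This polynomial is irreducible over Q: it has no rational root (each ±√277 ± √281 is irrational), and any factorization into two quadratics over Q would force √(77837) ∈ Q (pairing opposite roots) or √277, √281 ∈ Q (other pairings), all impossible. Hence [Q(γ):Q] = 4 = [Q(√277, √281):Q], so Q(γ) = Q(√277, √281).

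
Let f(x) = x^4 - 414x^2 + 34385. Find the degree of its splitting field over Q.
[K : Q] = 4

Solving the quadratic in x^2: x^2 = (414 ± √(414^2 - 4·34385))/2 = (414 ± √33856)/2 = (414 ± 184)/2, giving x^2 = 299 or x^2 = 115. So f(x) = (x^2 - 299)(x^2 - 115) and the roots of f are ±√299, ±√115. Hence the splitting field is K = Q(√299, √115). Since 299 and 115 are distinct squarefree integers > 1, their product 34385 is not a perfect square, so √115 ∉ Q(√299). By the tower law [K:Q] = [Q(√299,√115):Q(√299)] · [Q(√299):Q] = 2 · 2 = 4.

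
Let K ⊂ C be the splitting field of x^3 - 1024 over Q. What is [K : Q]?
[K : Q] = 6

The roots of x^3 - 1024 are ∛1024, ω∛1024, ω^2∛1024 where ω = e^(2πi/3) is a primitive cube root of unity, so K = Q(∛1024, ω). Now [Q(∛1024):Q] = 3 (since 1024 is not a perfect cube, x^3 - 1024 is irreducible) and [Q(ω):Q] = 2. Both 2 and 3 divide [K:Q], and [K:Q] ≤ 3·2 = 6, so [K:Q] = 6. (Equivalently: Q(∛1024) ⊂ R but ω ∉ R, so [K : Q(∛1024)] = 2.)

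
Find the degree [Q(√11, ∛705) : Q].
[Q(√11, ∛705) : Q] = 6

Let L = Q(√11, ∛705). Since Q(√11) ⊂ L and [Q(√11):Q] = 2, the tower law gives 2 | [L:Q]. Likewise Q(∛705) ⊂ L with [Q(∛705):Q] = 3 (because 705 is not a perfect cube), so 3 | [L:Q]. As gcd(2,3) = 1, [L:Q] is divisible by 6. Conversely L is generated over Q by √11 and ∛705, so [L:Q] ≤ 2·3 = 6. Therefore [Q(√11, ∛705) : Q] = 6.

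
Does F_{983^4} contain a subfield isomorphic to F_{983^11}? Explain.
No: F_{983^11} is not a subfield of F_{983^4}

F_{p^m} embeds in F_{p^n} iff m | n. Here 11 ∤ 4 (since 4 = 0·11 + 4 with remainder 4 ≠ 0), so F_{983^11} is not a subfield of F_{983^4}. Equivalently: if it were, the tower law would give 11 = [F_{983^11}:F_983] dividing [F_{983^4}:F_983] = 4, contradiction.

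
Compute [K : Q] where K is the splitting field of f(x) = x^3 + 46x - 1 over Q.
[K : Q] = 6

By the rational root test, any rational root of the monic integer polynomial f(x) = x^3 + 46x - 1 must be an integer dividing the constant term -1, i.e. one of ±{1}. Evaluating: f(1) = 46, f(-1) = -48; none is 0, so f has no rational root and is therefore irreducible over Q (a cubic with no linear factor over a field is irreducible). For an irreducible cubic, the Galois group is A_3 or S_3 according as the discriminant disc(f) = -4a^3 - 27b^2 = -4·(46)^3 - 27·(-1)^2 = -389371 is or is not a square in Q. Here disc(f) = -389371 is not a perfect square in Q, so the Galois group of f over Q is not contained in A_3 and must be all of S_3. The splitting field has degree |S_3| = 6 over Q, so [K : Q] = 6.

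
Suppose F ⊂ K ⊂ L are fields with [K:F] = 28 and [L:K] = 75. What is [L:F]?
[L:F] = 2100

The tower law says that for any tower of field extensions F ⊂ K ⊂ L with finite degrees, [L:F] = [L:K] · [K:F]. Here this gives [L:F] = 75 · 28 = 2100.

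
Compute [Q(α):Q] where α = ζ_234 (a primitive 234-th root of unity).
[Q(α):Q] = 72

The minimal polynomial of ζ_234 over Q is the 234-th cyclotomic polynomial Φ_234(x), which is irreducible over Q and has degree φ(234) = 72. Hence [Q(α):Q] = φ(234) = 72.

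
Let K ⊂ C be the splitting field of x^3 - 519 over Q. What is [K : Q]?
[K : Q] = 6

The roots of x^3 - 519 are ∛519, ω∛519, ω^2∛519 where ω = e^(2πi/3) is a primitive cube root of unity, so K = Q(∛519, ω). Now [Q(∛519):Q] = 3 (since 519 is not a perfect cube, x^3 - 519 is irreducible) and [Q(ω):Q] = 2. Both 2 and 3 divide [K:Q], and [K:Q] ≤ 3·2 = 6, so [K:Q] = 6. (Equivalently: Q(∛519) ⊂ R but ω ∉ R, so [K : Q(∛519)] = 2.)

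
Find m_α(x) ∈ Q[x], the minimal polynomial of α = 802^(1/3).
m_α(x) = x^3 - 802

α satisfies α^3 = 802, so x^3 - 802 annihilates α. By the rational root test, a rational root p/q (in lowest terms) of x^3 - 802 would satisfy p^3 = 802 q^3, forcing q = 1 and p^3 = 802; but 802 is not a perfect cube, contradiction. A monic cubic over Q with no rational root is irreducible (any nontrivial factorization would include a linear factor). Hence x^3 - 802 is the minimal polynomial of α, and in particular [Q(α):Q] = 3.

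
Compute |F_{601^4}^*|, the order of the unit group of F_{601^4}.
|F_{601^4}^*| = 130466162400

F_{601^4} has 601^4 = 130466162401 elements; its multiplicative group consists of all nonzero elements, so |F_{601^4}^*| = 130466162401 - 1 = 130466162400. (It is cyclic since any finite subgroup of the multiplicative group of a field is cyclic.)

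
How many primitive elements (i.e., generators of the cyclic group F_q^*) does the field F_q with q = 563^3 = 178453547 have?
There are φ(178453546) = 86032800 primitive elements

F_q^* is cyclic of order q - 1 = 178453546. A cyclic group of order m has exactly φ(m) generators. Here m = 178453546 = 2 · 31 · 281 · 10243, so the number of primitive elements is φ(178453546) = 86032800.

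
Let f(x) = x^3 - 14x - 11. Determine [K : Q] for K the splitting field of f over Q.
[K : Q] = 6

By the rational root test, any rational root of the monic integer polynomial f(x) = x^3 - 14x - 11 must be an integer dividing the constant term -11, i.e. one of ±{1, 11}. Evaluating: f(1) = -24, f(-1) = 2, f(11) = 1166, f(-11) = -1188; none is 0, so f has no rational root and is therefore irreducible over Q (a cubic with no linear factor over a field is irreducible). For an irreducible cubic, the Galois group is A_3 or S_3 according as the discriminant disc(f) = -4a^3 - 27b^2 = -4·(-14)^3 - 27·(-11)^2 = 7709 is or is not a square in Q. Here disc(f) = 7709 is not a perfect square in Q, so the Galois group of f over Q is not contained in A_3 and must be all of S_3. The splitting field has degree |S_3| = 6 over Q, so [K : Q] = 6.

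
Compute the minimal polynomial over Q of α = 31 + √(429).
m_α(x) = x^2 - 62x + 532

From α - 31 = √(429), squaring gives (α - 31)^2 = 429, i.e. α^2 - 62α + 961 = 429, so α^2 - 62α + 532 = 0. The discriminant of x^2 - 62x + 532 is (-62)^2 - 4·(532) = 3844 - 2128 = 1716, and 4·(429) is not a perfect square in Q since 429 is squarefree and ≠ 1. Hence x^2 - 62x + 532 is irreducible over Q and is the minimal polynomial of α.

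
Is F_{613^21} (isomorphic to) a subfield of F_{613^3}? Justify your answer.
No: F_{613^21} is not a subfield of F_{613^3}

F_{p^m} embeds in F_{p^n} iff m | n. Here 21 ∤ 3 (since 3 = 0·21 + 3 with remainder 3 ≠ 0), so F_{613^21} is not a subfield of F_{613^3}. Equivalently: if it were, the tower law would give 21 = [F_{613^21}:F_613] dividing [F_{613^3}:F_613] = 3, contradiction.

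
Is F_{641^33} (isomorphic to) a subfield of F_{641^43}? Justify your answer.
No: F_{641^33} is not a subfield of F_{641^43}

F_{p^m} embeds in F_{p^n} iff m | n. Here 33 ∤ 43 (since 43 = 1·33 + 10 with remainder 10 ≠ 0), so F_{641^33} is not a subfield of F_{641^43}. Equivalently: if it were, the tower law would give 33 = [F_{641^33}:F_641] dividing [F_{641^43}:F_641] = 43, contradiction.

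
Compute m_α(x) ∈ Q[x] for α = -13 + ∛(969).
m_α(x) = x^3 + 39x^2 + 507x + 1228

Set β = α + 13 = ∛(969), so β^3 = 969. Then (α + 13)^3 - 969 = 0, i.e. α is a root of g(x) = (x + 13)^3 - 969 = x^3 + 39x^2 + 507x + 1228. Since g(x) = h(x + 13) where h(x) = x^3 - 969, and h is irreducible over Q (because 969 is not a perfect cube, so h has no rational root, and a monic cubic with no rational root is irreducible), g is also irreducible (irreducibility is preserved under the substitution x → x + 13). Hence m_α(x) = x^3 + 39x^2 + 507x + 1228.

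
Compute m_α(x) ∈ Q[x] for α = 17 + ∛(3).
m_α(x) = x^3 - 51x^2 + 867x - 4916

Set β = α - 17 = ∛(3), so β^3 = 3. Then (α - 17)^3 - 3 = 0, i.e. α is a root of g(x) = (x - 17)^3 - 3 = x^3 - 51x^2 + 867x - 4916. Since g(x) = h(x - 17) where h(x) = x^3 - 3, and h is irreducible over Q (because 3 is not a perfect cube, so h has no rational root, and a monic cubic with no rational root is irreducible), g is also irreducible (irreducibility is preserved under the substitution x → x - 17). Hence m_α(x) = x^3 - 51x^2 + 867x - 4916.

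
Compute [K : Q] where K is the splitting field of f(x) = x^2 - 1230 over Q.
[K : Q] = 2

f(x) = x^2 - 1230 factors as (x - √1230)(x + √1230). The splitting field is K = Q(√1230). Since 1230 is squarefree and > 1, it is not a perfect square, so x^2 - 1230 is irreducible over Q and [Q(√1230) : Q] = 2. Hence [K : Q] = 2.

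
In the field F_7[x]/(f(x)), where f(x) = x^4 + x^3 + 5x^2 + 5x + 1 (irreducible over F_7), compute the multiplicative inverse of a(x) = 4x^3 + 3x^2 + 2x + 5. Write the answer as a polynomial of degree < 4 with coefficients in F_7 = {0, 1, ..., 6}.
a(x)^(-1) ≡ 2x^3 + 2x^2 + 4x + 6 (mod f(x))

Since f is irreducible over F_7, F_7[x]/(f) is a field and a(x) ≠ 0 has an inverse. Apply the extended Euclidean algorithm to f(x) and a(x) in F_7[x]: f(x) = (2x + 4)·a(x) + (3x^2 + x + 2);  a(x) = (6x + 6)·(3x^2 + x + 2) + (5x);  (3x^2 + x + 2) = (2x + 3)·(5x) + (2). The last nonzero remainder is the constant 2 = gcd(f, a) in F_7. Back-substituting through the division chain expresses 2 = s(x)·a(x) + t(x)·f(x) with s(x) ≡ 4x^3 + 4x^2 + x + 5 (mod f), so (4x^3 + 4x^2 + x + 5)·a(x) ≡ 2 (mod f). Multiplying by 2^(-1) ≡ 4 in F_7 gives a(x)^(-1) ≡ 4·(4x^3 + 4x^2 + x + 5) ≡ 2x^3 + 2x^2 + 4x + 6 (mod f). Check: (4x^3 + 3x^2 + 2x + 5)·(2x^3 + 2x^2 + 4x + 6) = x^6 + 5x^4 + x^3 + x^2 + 4x + 2 ≡ 1 (mod x^4 + x^3 + 5x^2 + 5x + 1).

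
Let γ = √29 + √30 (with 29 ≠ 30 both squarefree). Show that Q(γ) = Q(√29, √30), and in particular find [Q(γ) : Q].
[Q(γ) : Q] = 4 (equivalently, Q(γ) = Q(√29, √30))

Obviously Q(γ) ⊆ Q(√29, √30), and [Q(√29, √30):Q] = 4 (since 29, 30 are distinct squarefree integers > 1 with 870 not a perfect square). To show equality we compute the minimal polynomial of γ. From γ = √29 + √30: γ^2 = 29 + 2√(870) + 30 = 59 + 2√(870), so γ^2 - 59 = 2√(870); squaring, (γ^2 - 59)^2 = 4·870, i.e. γ^4 - 118γ^2 + 3481 - 3480 = 0, i.e. γ^4 - 118γ^2 + 1 = 0. So γ is a root of x^4 - 118x^2 + 1. This polynomial is irreducible over Q: it has no rational root (each ±√29 ± √30 is irrational), and any factorization into two quadratics over Q would force √(870) ∈ Q (pairing opposite roots) or √29, √30 ∈ Q (other pairings), all impossible. Hence [Q(γ):Q] = 4 = [Q(√29, √30):Q], so Q(γ) = Q(√29, √30).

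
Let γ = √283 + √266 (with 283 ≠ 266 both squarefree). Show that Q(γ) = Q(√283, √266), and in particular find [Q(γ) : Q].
[Q(γ) : Q] = 4 (equivalently, Q(γ) = Q(√283, √266))

Obviously Q(γ) ⊆ Q(√283, √266), and [Q(√283, √266):Q] = 4 (since 283, 266 are distinct squarefree integers > 1 with 75278 not a perfect square). To show equality we compute the minimal polynomial of γ. From γ = √283 + √266: γ^2 = 283 + 2√(75278) + 266 = 549 + 2√(75278), so γ^2 - 549 = 2√(75278); squaring, (γ^2 - 549)^2 = 4·75278, i.e. γ^4 - 1098γ^2 + 301401 - 301112 = 0, i.e. γ^4 - 1098γ^2 + 289 = 0. So γ is a root of x^4 - 1098x^2 + 289. This polynomial is irreducible over Q: it has no rational root (each ±√283 ± √266 is irrational), and any factorization into two quadratics over Q would force √(75278) ∈ Q (pairing opposite roots) or √283, √266 ∈ Q (other pairings), all impossible. Hence [Q(γ):Q] = 4 = [Q(√283, √266):Q], so Q(γ) = Q(√283, √266).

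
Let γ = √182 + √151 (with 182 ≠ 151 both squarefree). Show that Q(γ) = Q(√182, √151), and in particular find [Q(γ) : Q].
[Q(γ) : Q] = 4 (equivalently, Q(γ) = Q(√182, √151))

Obviously Q(γ) ⊆ Q(√182, √151), and [Q(√182, √151):Q] = 4 (since 182, 151 are distinct squarefree integers > 1 with 27482 not a perfect square). To show equality we compute the minimal polynomial of γ. From γ = √182 + √151: γ^2 = 182 + 2√(27482) + 151 = 333 + 2√(27482), so γ^2 - 333 = 2√(27482); squaring, (γ^2 - 333)^2 = 4·27482, i.e. γ^4 - 666γ^2 + 110889 - 109928 = 0, i.e. γ^4 - 666γ^2 + 961 = 0. So γ is a root of x^4 - 666x^2 + 961. This polynomial is irreducible over Q: it has no rational root (each ±√182 ± √151 is irrational), and any factorization into two quadratics over Q would force √(27482) ∈ Q (pairing opposite roots) or √182, √151 ∈ Q (other pairings), all impossible. Hence [Q(γ):Q] = 4 = [Q(√182, √151):Q], so Q(γ) = Q(√182, √151).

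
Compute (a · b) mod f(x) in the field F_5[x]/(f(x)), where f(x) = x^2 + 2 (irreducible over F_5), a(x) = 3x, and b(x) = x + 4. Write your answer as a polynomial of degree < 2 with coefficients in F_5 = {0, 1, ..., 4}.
a · b ≡ 2x + 4 (mod f(x))

Multiply in F_5[x]: a(x)·b(x) = (3x)·(x + 4) = 3x^2 + 2x. This has degree ≥ 2, so divide by f(x) over F_5: 3x^2 + 2x = (3)·(x^2 + 2) + (2x + 4). Hence a·b ≡ 2x + 4 (mod f). (F_5[x]/(f) is a field with 5^2 = 25 elements since f is irreducible of degree 2.)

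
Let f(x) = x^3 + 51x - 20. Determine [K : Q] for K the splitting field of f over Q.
[K : Q] = 6

By the rational root test, any rational root of the monic integer polynomial f(x) = x^3 + 51x - 20 must be an integer dividing the constant term -20, i.e. one of ±{1, 2, 4, 5, 10, 20}. Evaluating: f(1) = 32, f(-1) = -72, f(2) = 90, f(-2) = -130, f(4) = 248, f(-4) = -288, f(5) = 360, f(-5) = -400, f(10) = 1490, f(-10) = -1530, f(20) = 9000, f(-20) = -9040; none is 0, so f has no rational root and is therefore irreducible over Q (a cubic with no linear factor over a field is irreducible). For an irreducible cubic, the Galois group is A_3 or S_3 according as the discriminant disc(f) = -4a^3 - 27b^2 = -4·(51)^3 - 27·(-20)^2 = -541404 is or is not a square in Q. Here disc(f) = -541404 is not a perfect square in Q, so the Galois group of f over Q is not contained in A_3 and must be all of S_3. The splitting field has degree |S_3| = 6 over Q, so [K : Q] = 6.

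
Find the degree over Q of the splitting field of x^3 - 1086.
[K : Q] = 6

The roots of x^3 - 1086 are ∛1086, ω∛1086, ω^2∛1086 where ω = e^(2πi/3) is a primitive cube root of unity, so K = Q(∛1086, ω). Now [Q(∛1086):Q] = 3 (since 1086 is not a perfect cube, x^3 - 1086 is irreducible) and [Q(ω):Q] = 2. Both 2 and 3 divide [K:Q], and [K:Q] ≤ 3·2 = 6, so [K:Q] = 6. (Equivalently: Q(∛1086) ⊂ R but ω ∉ R, so [K : Q(∛1086)] = 2.)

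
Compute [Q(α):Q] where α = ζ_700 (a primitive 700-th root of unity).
[Q(α):Q] = 240

The minimal polynomial of ζ_700 over Q is the 700-th cyclotomic polynomial Φ_700(x), which is irreducible over Q and has degree φ(700) = 240. Hence [Q(α):Q] = φ(700) = 240.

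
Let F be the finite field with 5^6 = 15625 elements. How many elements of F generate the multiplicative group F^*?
There are φ(15624) = 4320 primitive elements

F_q^* is cyclic of order q - 1 = 15624. A cyclic group of order m has exactly φ(m) generators. Here m = 15624 = 2^3 · 3^2 · 7 · 31, so the number of primitive elements is φ(15624) = 4320.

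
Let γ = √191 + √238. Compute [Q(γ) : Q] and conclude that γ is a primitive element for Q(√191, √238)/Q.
[Q(γ) : Q] = 4 (equivalently, Q(γ) = Q(√191, √238))

Obviously Q(γ) ⊆ Q(√191, √238), and [Q(√191, √238):Q] = 4 (since 191, 238 are distinct squarefree integers > 1 with 45458 not a perfect square). To show equality we compute the minimal polynomial of γ. From γ = √191 + √238: γ^2 = 191 + 2√(45458) + 238 = 429 + 2√(45458), so γ^2 - 429 = 2√(45458); squaring, (γ^2 - 429)^2 = 4·45458, i.e. γ^4 - 858γ^2 + 184041 - 181832 = 0, i.e. γ^4 - 858γ^2 + 2209 = 0. So γ is a root of x^4 - 858x^2 + 2209. This polynomial is irreducible over Q: it has no rational root (each ±√191 ± √238 is irrational), and any factorization into two quadratics over Q would force √(45458) ∈ Q (pairing opposite roots) or √191, √238 ∈ Q (other pairings), all impossible. Hence [Q(γ):Q] = 4 = [Q(√191, √238):Q], so Q(γ) = Q(√191, √238).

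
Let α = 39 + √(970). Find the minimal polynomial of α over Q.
m_α(x) = x^2 - 78x + 551

From α - 39 = √(970), squaring gives (α - 39)^2 = 970, i.e. α^2 - 78α + 1521 = 970, so α^2 - 78α + 551 = 0. The discriminant of x^2 - 78x + 551 is (-78)^2 - 4·(551) = 6084 - 2204 = 3880, and 4·(970) is not a perfect square in Q since 970 is squarefree and ≠ 1. Hence x^2 - 78x + 551 is irreducible over Q and is the minimal polynomial of α.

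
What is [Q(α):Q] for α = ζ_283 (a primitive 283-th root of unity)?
[Q(α):Q] = 282

The minimal polynomial of ζ_283 over Q is the 283-th cyclotomic polynomial Φ_283(x), which is irreducible over Q and has degree φ(283) = 282. Hence [Q(α):Q] = φ(283) = 282.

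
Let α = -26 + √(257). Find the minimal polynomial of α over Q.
m_α(x) = x^2 + 52x + 419

From α + 26 = √(257), squaring gives (α + 26)^2 = 257, i.e. α^2 + 52α + 676 = 257, so α^2 + 52α + 419 = 0. The discriminant of x^2 + 52x + 419 is (52)^2 - 4·(419) = 2704 - 1676 = 1028, and 4·(257) is not a perfect square in Q since 257 is squarefree and ≠ 1. Hence x^2 + 52x + 419 is irreducible over Q and is the minimal polynomial of α.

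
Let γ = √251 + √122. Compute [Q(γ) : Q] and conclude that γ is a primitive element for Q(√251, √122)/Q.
[Q(γ) : Q] = 4 (equivalently, Q(γ) = Q(√251, √122))

Obviously Q(γ) ⊆ Q(√251, √122), and [Q(√251, √122):Q] = 4 (since 251, 122 are distinct squarefree integers > 1 with 30622 not a perfect square). To show equality we compute the minimal polynomial of γ. From γ = √251 + √122: γ^2 = 251 + 2√(30622) + 122 = 373 + 2√(30622), so γ^2 - 373 = 2√(30622); squaring, (γ^2 - 373)^2 = 4·30622, i.e. γ^4 - 746γ^2 + 139129 - 122488 = 0, i.e. γ^4 - 746γ^2 + 16641 = 0. So γ is a root of x^4 - 746x^2 + 16641. This polynomial is irreducible over Q: it has no rational root (each ±√251 ± √122 is irrational), and any factorization into two quadratics over Q would force √(30622) ∈ Q (pairing opposite roots) or √251, √122 ∈ Q (other pairings), all impossible. Hence [Q(γ):Q] = 4 = [Q(√251, √122):Q], so Q(γ) = Q(√251, √122).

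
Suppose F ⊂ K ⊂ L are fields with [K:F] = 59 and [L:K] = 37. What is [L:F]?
[L:F] = 2183

The tower law says that for any tower of field extensions F ⊂ K ⊂ L with finite degrees, [L:F] = [L:K] · [K:F]. Here this gives [L:F] = 37 · 59 = 2183.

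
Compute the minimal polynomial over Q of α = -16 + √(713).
m_α(x) = x^2 + 32x - 457

From α + 16 = √(713), squaring gives (α + 16)^2 = 713, i.e. α^2 + 32α + 256 = 713, so α^2 + 32α - 457 = 0. The discriminant of x^2 + 32x - 457 is (32)^2 - 4·(-457) = 1024 + 1828 = 2852, and 4·(713) is not a perfect square in Q since 713 is squarefree and ≠ 1. Hence x^2 + 32x - 457 is irreducible over Q and is the minimal polynomial of α.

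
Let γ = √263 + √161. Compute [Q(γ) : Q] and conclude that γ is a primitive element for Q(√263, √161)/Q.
[Q(γ) : Q] = 4 (equivalently, Q(γ) = Q(√263, √161))

Obviously Q(γ) ⊆ Q(√263, √161), and [Q(√263, √161):Q] = 4 (since 263, 161 are distinct squarefree integers > 1 with 42343 not a perfect square). To show equality we compute the minimal polynomial of γ. From γ = √263 + √161: γ^2 = 263 + 2√(42343) + 161 = 424 + 2√(42343), so γ^2 - 424 = 2√(42343); squaring, (γ^2 - 424)^2 = 4·42343, i.e. γ^4 - 848γ^2 + 179776 - 169372 = 0, i.e. γ^4 - 848γ^2 + 10404 = 0. So γ is a root of x^4 - 848x^2 + 10404. This polynomial is irreducible over Q: it has no rational root (each ±√263 ± √161 is irrational), and any factorization into two quadratics over Q would force √(42343) ∈ Q (pairing opposite roots) or √263, √161 ∈ Q (other pairings), all impossible. Hence [Q(γ):Q] = 4 = [Q(√263, √161):Q], so Q(γ) = Q(√263, √161).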